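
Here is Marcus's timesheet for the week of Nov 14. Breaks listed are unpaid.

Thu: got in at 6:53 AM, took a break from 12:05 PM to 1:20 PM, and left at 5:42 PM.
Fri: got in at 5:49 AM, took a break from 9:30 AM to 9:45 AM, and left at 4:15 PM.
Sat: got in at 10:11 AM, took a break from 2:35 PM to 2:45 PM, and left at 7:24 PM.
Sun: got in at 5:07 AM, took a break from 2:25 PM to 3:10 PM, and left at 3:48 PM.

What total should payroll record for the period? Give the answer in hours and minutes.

38 h 44 min

Thu: 6:53 AM–5:42 PM = 10 h 49 min; less 75 min break → 9 h 34 min
Fri: 5:49 AM–4:15 PM = 10 h 26 min; less 15 min break → 10 h 11 min
Sat: 10:11 AM–7:24 PM = 9 h 13 min; less 10 min break → 9 h 3 min
Sun: 5:07 AM–3:48 PM = 10 h 41 min; less 45 min break → 9 h 56 min
Total: 9 h 34 min + 10 h 11 min + 9 h 3 min + 9 h 56 min = 38 h 44 min.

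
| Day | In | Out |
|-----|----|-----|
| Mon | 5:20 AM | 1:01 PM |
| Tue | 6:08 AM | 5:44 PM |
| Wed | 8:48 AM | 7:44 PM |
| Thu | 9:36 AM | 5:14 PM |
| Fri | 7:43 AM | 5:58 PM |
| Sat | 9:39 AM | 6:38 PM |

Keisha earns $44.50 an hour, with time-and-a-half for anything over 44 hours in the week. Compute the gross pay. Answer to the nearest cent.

$2831.31

Mon: 5:20 AM–1:01 PM = 7 h 41 min
Tue: 6:08 AM–5:44 PM = 11 h 36 min
Wed: 8:48 AM–7:44 PM = 10 h 56 min
Thu: 9:36 AM–5:14 PM = 7 h 38 min
Fri: 7:43 AM–5:58 PM = 10 h 15 min
Sat: 9:39 AM–6:38 PM = 8 h 59 min
Total worked: 57 h 5 min = 3425 min.
Regular 44 h 0 min = 2640 min at $44.50/h; overtime 13 h 5 min = 785 min at $66.75/h.
Pay = (2640 × $44.50 + 785 × $66.75) ÷ 60 = $2831.31.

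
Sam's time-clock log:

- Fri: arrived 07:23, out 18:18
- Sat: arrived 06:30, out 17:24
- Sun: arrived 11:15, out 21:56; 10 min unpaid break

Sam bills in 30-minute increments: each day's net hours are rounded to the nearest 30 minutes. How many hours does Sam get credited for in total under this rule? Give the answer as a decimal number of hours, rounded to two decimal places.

32.50 hours

Fri: 07:23–18:18 = 10 h 55 min → rounds to 11 h 0 min
Sat: 06:30–17:24 = 10 h 54 min → rounds to 11 h 0 min
Sun: 11:15–21:56 = 10 h 41 min − 10 min = 10 h 31 min → rounds to 10 h 30 min
Total credited: 32 h 30 min.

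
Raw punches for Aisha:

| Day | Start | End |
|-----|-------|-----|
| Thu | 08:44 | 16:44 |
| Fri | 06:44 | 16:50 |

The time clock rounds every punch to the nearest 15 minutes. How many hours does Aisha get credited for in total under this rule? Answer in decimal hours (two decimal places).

Thu: in 08:44→08:45, out 16:44→16:45; 8 h 0 min
Fri: in 06:44→06:45, out 16:50→16:45; 10 h 0 min
Total credited: 18 h 0 min.

18.00 hours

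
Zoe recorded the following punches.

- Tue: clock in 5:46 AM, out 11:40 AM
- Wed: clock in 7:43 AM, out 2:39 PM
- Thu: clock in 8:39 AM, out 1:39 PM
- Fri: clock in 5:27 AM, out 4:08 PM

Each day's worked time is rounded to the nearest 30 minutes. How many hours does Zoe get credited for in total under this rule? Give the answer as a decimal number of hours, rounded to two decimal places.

28.50 hours

Tue: 5:46 AM–11:40 AM = 5 h 54 min → rounds to 6 h 0 min
Wed: 7:43 AM–2:39 PM = 6 h 56 min → rounds to 7 h 0 min
Thu: 8:39 AM–1:39 PM = 5 h 0 min → rounds to 5 h 0 min
Fri: 5:27 AM–4:08 PM = 10 h 41 min → rounds to 10 h 30 min
Total credited: 28 h 30 min.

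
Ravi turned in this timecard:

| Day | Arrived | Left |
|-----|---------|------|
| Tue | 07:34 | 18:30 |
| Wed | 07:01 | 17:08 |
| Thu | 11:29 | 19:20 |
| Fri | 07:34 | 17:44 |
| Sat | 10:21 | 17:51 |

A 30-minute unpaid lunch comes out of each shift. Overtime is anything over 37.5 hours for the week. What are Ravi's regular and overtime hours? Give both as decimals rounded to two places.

Tue: 07:34–18:30 = 10 h 56 min; less 30 min break → 10 h 26 min
Wed: 07:01–17:08 = 10 h 7 min; less 30 min break → 9 h 37 min
Thu: 11:29–19:20 = 7 h 51 min; less 30 min break → 7 h 21 min
Fri: 07:34–17:44 = 10 h 10 min; less 30 min break → 9 h 40 min
Sat: 10:21–17:51 = 7 h 30 min; less 30 min break → 7 h 0 min
Total worked: 44 h 4 min = 44.07 h.
Threshold 37.5 h → overtime 6 h 34 min, regular 37 h 30 min.

Regular 37.50 hours, overtime 6.57 hours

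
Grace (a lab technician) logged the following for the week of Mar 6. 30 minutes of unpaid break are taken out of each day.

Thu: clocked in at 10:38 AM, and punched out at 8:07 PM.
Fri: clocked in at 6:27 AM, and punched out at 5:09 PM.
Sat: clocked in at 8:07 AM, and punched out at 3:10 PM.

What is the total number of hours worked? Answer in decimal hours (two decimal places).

25.73 hours

Thu: 10:38 AM–8:07 PM = 9 h 29 min; less 30 min break → 8 h 59 min
Fri: 6:27 AM–5:09 PM = 10 h 42 min; less 30 min break → 10 h 12 min
Sat: 8:07 AM–3:10 PM = 7 h 3 min; less 30 min break → 6 h 33 min
Total: 8 h 59 min + 10 h 12 min + 6 h 33 min = 25 h 44 min.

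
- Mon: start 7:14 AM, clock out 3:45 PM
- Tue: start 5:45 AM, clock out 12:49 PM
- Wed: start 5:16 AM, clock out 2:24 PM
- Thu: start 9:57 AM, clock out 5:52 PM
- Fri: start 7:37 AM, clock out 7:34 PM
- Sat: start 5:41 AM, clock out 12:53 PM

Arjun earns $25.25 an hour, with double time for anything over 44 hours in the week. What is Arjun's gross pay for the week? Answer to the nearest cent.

$1504.06

Mon: 7:14 AM–3:45 PM = 8 h 31 min
Tue: 5:45 AM–12:49 PM = 7 h 4 min
Wed: 5:16 AM–2:24 PM = 9 h 8 min
Thu: 9:57 AM–5:52 PM = 7 h 55 min
Fri: 7:37 AM–7:34 PM = 11 h 57 min
Sat: 5:41 AM–12:53 PM = 7 h 12 min
Total worked: 51 h 47 min = 3107 min.
Regular 44 h 0 min = 2640 min at $25.25/h; overtime 7 h 47 min = 467 min at $50.50/h.
Pay = (2640 × $25.25 + 467 × $50.50) ÷ 60 = $1504.06.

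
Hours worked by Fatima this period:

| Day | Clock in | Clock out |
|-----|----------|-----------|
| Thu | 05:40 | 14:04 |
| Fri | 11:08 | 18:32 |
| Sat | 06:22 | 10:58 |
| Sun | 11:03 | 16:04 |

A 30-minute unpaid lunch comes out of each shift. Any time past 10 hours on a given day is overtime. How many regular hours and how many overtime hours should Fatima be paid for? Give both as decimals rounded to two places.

Regular 23.42 hours, overtime 0.00 hours

Thu: 05:40–14:04 = 8 h 24 min; less 30 min break → 7 h 54 min
Fri: 11:08–18:32 = 7 h 24 min; less 30 min break → 6 h 54 min
Sat: 06:22–10:58 = 4 h 36 min; less 30 min break → 4 h 6 min
Sun: 11:03–16:04 = 5 h 1 min; less 30 min break → 4 h 31 min
Thu reg 7 h 54 min / OT 0 h 0 min; Fri reg 6 h 54 min / OT 0 h 0 min; Sat reg 4 h 6 min / OT 0 h 0 min; Sun reg 4 h 31 min / OT 0 h 0 min.
Totals: regular 23 h 25 min, overtime 0 h 0 min.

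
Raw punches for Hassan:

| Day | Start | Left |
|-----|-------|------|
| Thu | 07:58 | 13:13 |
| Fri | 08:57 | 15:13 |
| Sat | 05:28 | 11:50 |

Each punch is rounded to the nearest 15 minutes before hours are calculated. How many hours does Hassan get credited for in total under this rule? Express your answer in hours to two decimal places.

Thu: in 07:58→08:00, out 13:13→13:15; 5 h 15 min
Fri: in 08:57→09:00, out 15:13→15:15; 6 h 15 min
Sat: in 05:28→05:30, out 11:50→11:45; 6 h 15 min
Total credited: 17 h 45 min.

17.75 hours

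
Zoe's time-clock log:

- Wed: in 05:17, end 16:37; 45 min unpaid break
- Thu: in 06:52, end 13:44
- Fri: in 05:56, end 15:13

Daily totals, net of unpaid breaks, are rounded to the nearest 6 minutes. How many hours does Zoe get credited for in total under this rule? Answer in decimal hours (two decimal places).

Wed: 05:17–16:37 = 11 h 20 min − 45 min = 10 h 35 min → rounds to 10 h 36 min
Thu: 06:52–13:44 = 6 h 52 min → rounds to 6 h 54 min
Fri: 05:56–15:13 = 9 h 17 min → rounds to 9 h 18 min
Total credited: 26 h 48 min.

26.80 hours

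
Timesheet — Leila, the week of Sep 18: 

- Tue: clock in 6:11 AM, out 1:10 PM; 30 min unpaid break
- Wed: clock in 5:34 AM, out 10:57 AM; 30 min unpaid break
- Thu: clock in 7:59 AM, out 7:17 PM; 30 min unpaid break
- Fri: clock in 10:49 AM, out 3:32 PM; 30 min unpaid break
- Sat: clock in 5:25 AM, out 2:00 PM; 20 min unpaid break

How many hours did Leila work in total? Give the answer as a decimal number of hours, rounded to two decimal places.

34.63 hours

Tue: 6:11 AM–1:10 PM = 6 h 59 min; less 30 min break → 6 h 29 min
Wed: 5:34 AM–10:57 AM = 5 h 23 min; less 30 min break → 4 h 53 min
Thu: 7:59 AM–7:17 PM = 11 h 18 min; less 30 min break → 10 h 48 min
Fri: 10:49 AM–3:32 PM = 4 h 43 min; less 30 min break → 4 h 13 min
Sat: 5:25 AM–2:00 PM = 8 h 35 min; less 20 min break → 8 h 15 min
Total: 6 h 29 min + 4 h 53 min + 10 h 48 min + 4 h 13 min + 8 h 15 min = 34 h 38 min.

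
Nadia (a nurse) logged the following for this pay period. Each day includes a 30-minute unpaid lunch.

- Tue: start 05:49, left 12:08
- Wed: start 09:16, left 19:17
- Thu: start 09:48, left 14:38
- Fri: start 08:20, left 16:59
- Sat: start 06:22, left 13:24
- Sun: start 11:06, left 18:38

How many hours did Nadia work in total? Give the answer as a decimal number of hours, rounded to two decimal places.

Tue: 05:49–12:08 = 6 h 19 min; less 30 min break → 5 h 49 min
Wed: 09:16–19:17 = 10 h 1 min; less 30 min break → 9 h 31 min
Thu: 09:48–14:38 = 4 h 50 min; less 30 min break → 4 h 20 min
Fri: 08:20–16:59 = 8 h 39 min; less 30 min break → 8 h 9 min
Sat: 06:22–13:24 = 7 h 2 min; less 30 min break → 6 h 32 min
Sun: 11:06–18:38 = 7 h 32 min; less 30 min break → 7 h 2 min
Total: 5 h 49 min + 9 h 31 min + 4 h 20 min + 8 h 9 min + 6 h 32 min + 7 h 2 min = 41 h 23 min.

41.38 hours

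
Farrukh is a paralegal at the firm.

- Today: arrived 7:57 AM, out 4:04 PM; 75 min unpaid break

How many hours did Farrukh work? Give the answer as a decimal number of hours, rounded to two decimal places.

6.87 hours

Today: 7:57 AM–4:04 PM = 8 h 7 min; less 75 min break → 6 h 52 min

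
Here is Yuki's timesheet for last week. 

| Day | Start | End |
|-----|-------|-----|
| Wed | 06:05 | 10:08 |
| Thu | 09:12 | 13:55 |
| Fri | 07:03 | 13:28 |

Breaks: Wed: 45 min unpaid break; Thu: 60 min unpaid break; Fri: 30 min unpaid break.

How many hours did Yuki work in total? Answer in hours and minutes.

Wed: 06:05–10:08 = 4 h 3 min; less 45 min break → 3 h 18 min
Thu: 09:12–13:55 = 4 h 43 min; less 60 min break → 3 h 43 min
Fri: 07:03–13:28 = 6 h 25 min; less 30 min break → 5 h 55 min
Total: 3 h 18 min + 3 h 43 min + 5 h 55 min = 12 h 56 min.

12 h 56 min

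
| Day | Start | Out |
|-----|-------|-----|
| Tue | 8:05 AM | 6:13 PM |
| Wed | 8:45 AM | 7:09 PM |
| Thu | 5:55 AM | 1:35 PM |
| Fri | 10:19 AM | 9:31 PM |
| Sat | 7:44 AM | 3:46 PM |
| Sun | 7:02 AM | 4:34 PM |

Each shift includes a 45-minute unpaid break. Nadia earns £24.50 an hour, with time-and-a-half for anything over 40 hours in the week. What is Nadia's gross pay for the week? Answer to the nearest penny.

Tue: 8:05 AM–6:13 PM = 10 h 8 min; less 45 min break → 9 h 23 min
Wed: 8:45 AM–7:09 PM = 10 h 24 min; less 45 min break → 9 h 39 min
Thu: 5:55 AM–1:35 PM = 7 h 40 min; less 45 min break → 6 h 55 min
Fri: 10:19 AM–9:31 PM = 11 h 12 min; less 45 min break → 10 h 27 min
Sat: 7:44 AM–3:46 PM = 8 h 2 min; less 45 min break → 7 h 17 min
Sun: 7:02 AM–4:34 PM = 9 h 32 min; less 45 min break → 8 h 47 min
Total worked: 52 h 28 min = 3148 min.
Regular 40 h 0 min = 2400 min at £24.50/h; overtime 12 h 28 min = 748 min at £36.75/h.
Pay = (2400 × £24.50 + 748 × £36.75) ÷ 60 = £1438.15.

£1438.15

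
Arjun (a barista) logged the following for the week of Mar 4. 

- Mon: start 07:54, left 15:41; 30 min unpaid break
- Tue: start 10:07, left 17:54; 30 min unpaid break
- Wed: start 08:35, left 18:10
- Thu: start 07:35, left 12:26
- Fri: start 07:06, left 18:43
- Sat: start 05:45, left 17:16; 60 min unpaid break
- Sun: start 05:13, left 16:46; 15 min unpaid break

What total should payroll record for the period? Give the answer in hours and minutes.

Mon: 07:54–15:41 = 7 h 47 min; less 30 min break → 7 h 17 min
Tue: 10:07–17:54 = 7 h 47 min; less 30 min break → 7 h 17 min
Wed: 08:35–18:10 = 9 h 35 min
Thu: 07:35–12:26 = 4 h 51 min
Fri: 07:06–18:43 = 11 h 37 min
Sat: 05:45–17:16 = 11 h 31 min; less 60 min break → 10 h 31 min
Sun: 05:13–16:46 = 11 h 33 min; less 15 min break → 11 h 18 min
Total: 7 h 17 min + 7 h 17 min + 9 h 35 min + 4 h 51 min + 11 h 37 min + 10 h 31 min + 11 h 18 min = 62 h 26 min.

62 h 26 min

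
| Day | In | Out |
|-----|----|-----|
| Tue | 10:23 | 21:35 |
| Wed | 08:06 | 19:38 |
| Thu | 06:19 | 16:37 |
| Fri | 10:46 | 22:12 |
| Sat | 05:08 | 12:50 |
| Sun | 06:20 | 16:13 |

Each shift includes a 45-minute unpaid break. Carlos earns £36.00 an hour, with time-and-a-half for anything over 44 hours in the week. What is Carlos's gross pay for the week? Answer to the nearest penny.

Tue: 10:23–21:35 = 11 h 12 min; less 45 min break → 10 h 27 min
Wed: 08:06–19:38 = 11 h 32 min; less 45 min break → 10 h 47 min
Thu: 06:19–16:37 = 10 h 18 min; less 45 min break → 9 h 33 min
Fri: 10:46–22:12 = 11 h 26 min; less 45 min break → 10 h 41 min
Sat: 05:08–12:50 = 7 h 42 min; less 45 min break → 6 h 57 min
Sun: 06:20–16:13 = 9 h 53 min; less 45 min break → 9 h 8 min
Total worked: 57 h 33 min = 3453 min.
Regular 44 h 0 min = 2640 min at £36.00/h; overtime 13 h 33 min = 813 min at £54.00/h.
Pay = (2640 × £36.00 + 813 × £54.00) ÷ 60 = £2315.70.

£2315.70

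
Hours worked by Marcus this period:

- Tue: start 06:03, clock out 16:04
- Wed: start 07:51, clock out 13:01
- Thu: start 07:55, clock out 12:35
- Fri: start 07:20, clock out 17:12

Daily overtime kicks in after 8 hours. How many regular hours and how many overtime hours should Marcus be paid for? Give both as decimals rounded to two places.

Regular 25.83 hours, overtime 3.88 hours

Tue: 06:03–16:04 = 10 h 1 min
Wed: 07:51–13:01 = 5 h 10 min
Thu: 07:55–12:35 = 4 h 40 min
Fri: 07:20–17:12 = 9 h 52 min
Tue reg 8 h 0 min / OT 2 h 1 min; Wed reg 5 h 10 min / OT 0 h 0 min; Thu reg 4 h 40 min / OT 0 h 0 min; Fri reg 8 h 0 min / OT 1 h 52 min.
Totals: regular 25 h 50 min, overtime 3 h 53 min.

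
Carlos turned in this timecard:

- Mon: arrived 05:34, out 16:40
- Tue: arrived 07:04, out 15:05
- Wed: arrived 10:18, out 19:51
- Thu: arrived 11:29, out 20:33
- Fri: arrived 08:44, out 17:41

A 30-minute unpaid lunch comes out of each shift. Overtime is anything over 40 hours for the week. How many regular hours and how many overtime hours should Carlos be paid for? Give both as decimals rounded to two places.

Regular 40.00 hours, overtime 4.18 hours

Mon: 05:34–16:40 = 11 h 6 min; less 30 min break → 10 h 36 min
Tue: 07:04–15:05 = 8 h 1 min; less 30 min break → 7 h 31 min
Wed: 10:18–19:51 = 9 h 33 min; less 30 min break → 9 h 3 min
Thu: 11:29–20:33 = 9 h 4 min; less 30 min break → 8 h 34 min
Fri: 08:44–17:41 = 8 h 57 min; less 30 min break → 8 h 27 min
Total worked: 44 h 11 min = 44.18 h.
Threshold 40 h → overtime 4 h 11 min, regular 40 h 0 min.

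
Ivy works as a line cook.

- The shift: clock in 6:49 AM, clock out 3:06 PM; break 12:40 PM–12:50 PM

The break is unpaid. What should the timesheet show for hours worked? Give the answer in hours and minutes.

The shift: 6:49 AM–3:06 PM = 8 h 17 min; less 10 min break → 8 h 7 min

8 h 7 min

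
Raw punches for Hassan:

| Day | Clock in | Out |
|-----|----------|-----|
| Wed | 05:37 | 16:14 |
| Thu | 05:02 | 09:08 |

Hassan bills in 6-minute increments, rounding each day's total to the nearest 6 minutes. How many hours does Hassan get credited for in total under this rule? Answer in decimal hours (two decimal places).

14.70 hours

Wed: 05:37–16:14 = 10 h 37 min → rounds to 10 h 36 min
Thu: 05:02–09:08 = 4 h 6 min → rounds to 4 h 6 min
Total credited: 14 h 42 min.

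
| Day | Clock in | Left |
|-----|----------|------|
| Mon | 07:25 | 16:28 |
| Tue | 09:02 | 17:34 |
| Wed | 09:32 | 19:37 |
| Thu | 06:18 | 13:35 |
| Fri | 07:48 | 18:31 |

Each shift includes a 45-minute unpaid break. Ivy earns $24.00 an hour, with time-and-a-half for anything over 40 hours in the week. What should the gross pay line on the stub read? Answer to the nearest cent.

Mon: 07:25–16:28 = 9 h 3 min; less 45 min break → 8 h 18 min
Tue: 09:02–17:34 = 8 h 32 min; less 45 min break → 7 h 47 min
Wed: 09:32–19:37 = 10 h 5 min; less 45 min break → 9 h 20 min
Thu: 06:18–13:35 = 7 h 17 min; less 45 min break → 6 h 32 min
Fri: 07:48–18:31 = 10 h 43 min; less 45 min break → 9 h 58 min
Total worked: 41 h 55 min = 2515 min.
Regular 40 h 0 min = 2400 min at $24.00/h; overtime 1 h 55 min = 115 min at $36.00/h.
Pay = (2400 × $24.00 + 115 × $36.00) ÷ 60 = $1029.00.

$1029.00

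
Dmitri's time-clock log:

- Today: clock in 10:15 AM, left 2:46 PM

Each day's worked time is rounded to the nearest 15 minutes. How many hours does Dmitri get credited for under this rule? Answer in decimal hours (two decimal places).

4.50 hours

Today: 10:15 AM–2:46 PM = 4 h 31 min → rounds to 4 h 30 min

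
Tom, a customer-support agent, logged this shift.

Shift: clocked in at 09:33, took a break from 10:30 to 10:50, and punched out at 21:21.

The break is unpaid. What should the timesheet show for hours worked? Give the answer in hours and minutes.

11 h 28 min

Shift: 09:33–21:21 = 11 h 48 min; less 20 min break → 11 h 28 min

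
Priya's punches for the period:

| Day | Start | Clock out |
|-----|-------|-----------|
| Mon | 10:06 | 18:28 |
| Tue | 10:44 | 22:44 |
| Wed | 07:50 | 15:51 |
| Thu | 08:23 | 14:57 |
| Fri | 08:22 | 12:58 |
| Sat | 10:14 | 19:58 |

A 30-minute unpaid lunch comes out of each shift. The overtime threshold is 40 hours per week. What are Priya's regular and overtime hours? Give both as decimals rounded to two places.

Mon: 10:06–18:28 = 8 h 22 min; less 30 min break → 7 h 52 min
Tue: 10:44–22:44 = 12 h 0 min; less 30 min break → 11 h 30 min
Wed: 07:50–15:51 = 8 h 1 min; less 30 min break → 7 h 31 min
Thu: 08:23–14:57 = 6 h 34 min; less 30 min break → 6 h 4 min
Fri: 08:22–12:58 = 4 h 36 min; less 30 min break → 4 h 6 min
Sat: 10:14–19:58 = 9 h 44 min; less 30 min break → 9 h 14 min
Total worked: 46 h 17 min = 46.28 h.
Threshold 40 h → overtime 6 h 17 min, regular 40 h 0 min.

Regular 40.00 hours, overtime 6.28 hours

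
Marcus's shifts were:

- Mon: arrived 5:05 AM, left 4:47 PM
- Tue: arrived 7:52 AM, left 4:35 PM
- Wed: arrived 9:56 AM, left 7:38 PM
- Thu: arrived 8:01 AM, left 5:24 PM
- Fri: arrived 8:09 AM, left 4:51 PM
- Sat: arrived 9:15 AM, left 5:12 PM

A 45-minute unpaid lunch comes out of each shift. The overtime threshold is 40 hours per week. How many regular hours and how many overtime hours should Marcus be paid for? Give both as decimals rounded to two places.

Mon: 5:05 AM–4:47 PM = 11 h 42 min; less 45 min break → 10 h 57 min
Tue: 7:52 AM–4:35 PM = 8 h 43 min; less 45 min break → 7 h 58 min
Wed: 9:56 AM–7:38 PM = 9 h 42 min; less 45 min break → 8 h 57 min
Thu: 8:01 AM–5:24 PM = 9 h 23 min; less 45 min break → 8 h 38 min
Fri: 8:09 AM–4:51 PM = 8 h 42 min; less 45 min break → 7 h 57 min
Sat: 9:15 AM–5:12 PM = 7 h 57 min; less 45 min break → 7 h 12 min
Total worked: 51 h 39 min = 51.65 h.
Threshold 40 h → overtime 11 h 39 min, regular 40 h 0 min.

Regular 40.00 hours, overtime 11.65 hours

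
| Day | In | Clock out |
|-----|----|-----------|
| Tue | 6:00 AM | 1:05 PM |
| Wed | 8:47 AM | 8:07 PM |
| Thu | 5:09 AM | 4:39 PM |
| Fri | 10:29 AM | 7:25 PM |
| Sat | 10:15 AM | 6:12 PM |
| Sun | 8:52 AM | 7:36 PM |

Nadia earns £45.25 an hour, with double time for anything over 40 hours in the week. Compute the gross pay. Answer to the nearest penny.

Tue: 6:00 AM–1:05 PM = 7 h 5 min
Wed: 8:47 AM–8:07 PM = 11 h 20 min
Thu: 5:09 AM–4:39 PM = 11 h 30 min
Fri: 10:29 AM–7:25 PM = 8 h 56 min
Sat: 10:15 AM–6:12 PM = 7 h 57 min
Sun: 8:52 AM–7:36 PM = 10 h 44 min
Total worked: 57 h 32 min = 3452 min.
Regular 40 h 0 min = 2400 min at £45.25/h; overtime 17 h 32 min = 1052 min at £90.50/h.
Pay = (2400 × £45.25 + 1052 × £90.50) ÷ 60 = £3396.77.

£3396.77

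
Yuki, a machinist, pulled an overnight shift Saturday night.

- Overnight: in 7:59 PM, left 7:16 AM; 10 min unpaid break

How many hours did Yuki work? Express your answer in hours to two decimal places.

Overnight: 7:59 PM → midnight = 4 h 1 min; midnight → 7:16 AM = 7 h 16 min; span 11 h 17 min; less 10 min break → 11 h 7 min

11.12 hours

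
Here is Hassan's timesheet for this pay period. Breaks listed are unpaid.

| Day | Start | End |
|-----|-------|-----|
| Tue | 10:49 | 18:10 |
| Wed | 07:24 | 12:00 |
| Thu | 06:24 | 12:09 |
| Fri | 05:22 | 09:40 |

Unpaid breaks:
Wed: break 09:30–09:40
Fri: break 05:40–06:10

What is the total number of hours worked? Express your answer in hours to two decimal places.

Tue: 10:49–18:10 = 7 h 21 min
Wed: 07:24–12:00 = 4 h 36 min; less 10 min break → 4 h 26 min
Thu: 06:24–12:09 = 5 h 45 min
Fri: 05:22–09:40 = 4 h 18 min; less 30 min break → 3 h 48 min
Total: 7 h 21 min + 4 h 26 min + 5 h 45 min + 3 h 48 min = 21 h 20 min.

21.33 hours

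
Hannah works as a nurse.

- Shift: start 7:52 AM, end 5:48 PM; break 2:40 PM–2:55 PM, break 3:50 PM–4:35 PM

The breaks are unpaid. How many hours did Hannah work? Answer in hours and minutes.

8 h 56 min

Shift: 7:52 AM–5:48 PM = 9 h 56 min; less 60 min break → 8 h 56 min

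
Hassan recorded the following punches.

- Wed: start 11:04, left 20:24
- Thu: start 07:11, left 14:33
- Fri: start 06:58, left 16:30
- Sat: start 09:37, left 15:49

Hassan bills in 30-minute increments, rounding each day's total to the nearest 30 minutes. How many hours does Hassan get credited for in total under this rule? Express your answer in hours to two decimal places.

Wed: 11:04–20:24 = 9 h 20 min → rounds to 9 h 30 min
Thu: 07:11–14:33 = 7 h 22 min → rounds to 7 h 30 min
Fri: 06:58–16:30 = 9 h 32 min → rounds to 9 h 30 min
Sat: 09:37–15:49 = 6 h 12 min → rounds to 6 h 0 min
Total credited: 32 h 30 min.

32.50 hours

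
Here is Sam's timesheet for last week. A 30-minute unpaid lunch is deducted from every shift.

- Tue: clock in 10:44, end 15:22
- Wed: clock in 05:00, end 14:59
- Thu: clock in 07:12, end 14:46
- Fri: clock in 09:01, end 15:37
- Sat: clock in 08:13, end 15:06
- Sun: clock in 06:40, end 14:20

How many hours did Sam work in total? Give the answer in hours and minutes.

40 h 20 min

Tue: 10:44–15:22 = 4 h 38 min; less 30 min break → 4 h 8 min
Wed: 05:00–14:59 = 9 h 59 min; less 30 min break → 9 h 29 min
Thu: 07:12–14:46 = 7 h 34 min; less 30 min break → 7 h 4 min
Fri: 09:01–15:37 = 6 h 36 min; less 30 min break → 6 h 6 min
Sat: 08:13–15:06 = 6 h 53 min; less 30 min break → 6 h 23 min
Sun: 06:40–14:20 = 7 h 40 min; less 30 min break → 7 h 10 min
Total: 4 h 8 min + 9 h 29 min + 7 h 4 min + 6 h 6 min + 6 h 23 min + 7 h 10 min = 40 h 20 min.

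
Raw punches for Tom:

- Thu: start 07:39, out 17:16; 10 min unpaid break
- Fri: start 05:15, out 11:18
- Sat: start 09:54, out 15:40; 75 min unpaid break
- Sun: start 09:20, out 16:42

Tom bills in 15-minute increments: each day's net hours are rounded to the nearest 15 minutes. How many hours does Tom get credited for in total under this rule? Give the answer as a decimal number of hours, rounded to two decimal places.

Thu: 07:39–17:16 = 9 h 37 min − 10 min = 9 h 27 min → rounds to 9 h 30 min
Fri: 05:15–11:18 = 6 h 3 min → rounds to 6 h 0 min
Sat: 09:54–15:40 = 5 h 46 min − 75 min = 4 h 31 min → rounds to 4 h 30 min
Sun: 09:20–16:42 = 7 h 22 min → rounds to 7 h 15 min
Total credited: 27 h 15 min.

27.25 hours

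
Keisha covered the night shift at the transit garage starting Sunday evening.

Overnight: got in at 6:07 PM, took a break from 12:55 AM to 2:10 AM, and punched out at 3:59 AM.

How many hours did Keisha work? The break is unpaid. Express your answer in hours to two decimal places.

Overnight: 6:07 PM → midnight = 5 h 53 min; midnight → 3:59 AM = 3 h 59 min; span 9 h 52 min; less 75 min break → 8 h 37 min

8.62 hours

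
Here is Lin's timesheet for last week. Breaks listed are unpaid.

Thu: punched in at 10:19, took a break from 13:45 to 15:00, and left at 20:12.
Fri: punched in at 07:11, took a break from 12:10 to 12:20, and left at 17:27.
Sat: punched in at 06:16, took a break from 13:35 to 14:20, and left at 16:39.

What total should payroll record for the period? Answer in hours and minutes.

Thu: 10:19–20:12 = 9 h 53 min; less 75 min break → 8 h 38 min
Fri: 07:11–17:27 = 10 h 16 min; less 10 min break → 10 h 6 min
Sat: 06:16–16:39 = 10 h 23 min; less 45 min break → 9 h 38 min
Total: 8 h 38 min + 10 h 6 min + 9 h 38 min = 28 h 22 min.

28 h 22 min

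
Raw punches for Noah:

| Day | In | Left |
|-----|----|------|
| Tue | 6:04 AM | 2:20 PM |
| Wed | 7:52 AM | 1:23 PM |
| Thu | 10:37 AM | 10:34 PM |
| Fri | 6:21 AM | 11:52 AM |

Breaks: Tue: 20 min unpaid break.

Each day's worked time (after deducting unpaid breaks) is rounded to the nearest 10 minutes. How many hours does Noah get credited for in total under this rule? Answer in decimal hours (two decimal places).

31.00 hours

Tue: 6:04 AM–2:20 PM = 8 h 16 min − 20 min = 7 h 56 min → rounds to 8 h 0 min
Wed: 7:52 AM–1:23 PM = 5 h 31 min → rounds to 5 h 30 min
Thu: 10:37 AM–10:34 PM = 11 h 57 min → rounds to 12 h 0 min
Fri: 6:21 AM–11:52 AM = 5 h 31 min → rounds to 5 h 30 min
Total credited: 31 h 0 min.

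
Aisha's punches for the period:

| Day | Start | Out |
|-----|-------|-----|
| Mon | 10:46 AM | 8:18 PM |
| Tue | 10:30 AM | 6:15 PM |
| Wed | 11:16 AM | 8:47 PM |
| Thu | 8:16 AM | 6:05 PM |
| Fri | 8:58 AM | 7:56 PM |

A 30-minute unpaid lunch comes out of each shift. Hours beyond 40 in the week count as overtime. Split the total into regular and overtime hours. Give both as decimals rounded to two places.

Mon: 10:46 AM–8:18 PM = 9 h 32 min; less 30 min break → 9 h 2 min
Tue: 10:30 AM–6:15 PM = 7 h 45 min; less 30 min break → 7 h 15 min
Wed: 11:16 AM–8:47 PM = 9 h 31 min; less 30 min break → 9 h 1 min
Thu: 8:16 AM–6:05 PM = 9 h 49 min; less 30 min break → 9 h 19 min
Fri: 8:58 AM–7:56 PM = 10 h 58 min; less 30 min break → 10 h 28 min
Total worked: 45 h 5 min = 45.08 h.
Threshold 40 h → overtime 5 h 5 min, regular 40 h 0 min.

Regular 40.00 hours, overtime 5.08 hours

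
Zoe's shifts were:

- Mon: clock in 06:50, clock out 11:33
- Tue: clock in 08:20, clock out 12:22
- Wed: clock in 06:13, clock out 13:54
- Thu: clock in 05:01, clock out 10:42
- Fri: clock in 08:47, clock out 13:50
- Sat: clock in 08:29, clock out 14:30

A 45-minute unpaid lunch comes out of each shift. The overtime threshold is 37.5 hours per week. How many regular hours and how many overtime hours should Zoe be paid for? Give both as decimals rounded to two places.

Mon: 06:50–11:33 = 4 h 43 min; less 45 min break → 3 h 58 min
Tue: 08:20–12:22 = 4 h 2 min; less 45 min break → 3 h 17 min
Wed: 06:13–13:54 = 7 h 41 min; less 45 min break → 6 h 56 min
Thu: 05:01–10:42 = 5 h 41 min; less 45 min break → 4 h 56 min
Fri: 08:47–13:50 = 5 h 3 min; less 45 min break → 4 h 18 min
Sat: 08:29–14:30 = 6 h 1 min; less 45 min break → 5 h 16 min
Total worked: 28 h 41 min = 28.68 h.
Threshold 37.5 h → overtime 0 h 0 min, regular 28 h 41 min.

Regular 28.68 hours, overtime 0.00 hours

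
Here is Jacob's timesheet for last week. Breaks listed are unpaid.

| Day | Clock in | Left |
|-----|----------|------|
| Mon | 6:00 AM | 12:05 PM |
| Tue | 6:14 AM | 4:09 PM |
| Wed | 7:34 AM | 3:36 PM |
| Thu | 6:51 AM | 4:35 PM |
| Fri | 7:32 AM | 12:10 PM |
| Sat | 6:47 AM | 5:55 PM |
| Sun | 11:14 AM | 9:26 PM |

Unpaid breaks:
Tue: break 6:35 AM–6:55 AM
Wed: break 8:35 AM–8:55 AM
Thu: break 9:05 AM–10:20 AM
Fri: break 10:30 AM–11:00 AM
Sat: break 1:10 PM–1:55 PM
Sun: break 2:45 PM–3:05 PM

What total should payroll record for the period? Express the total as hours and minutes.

Mon: 6:00 AM–12:05 PM = 6 h 5 min
Tue: 6:14 AM–4:09 PM = 9 h 55 min; less 20 min break → 9 h 35 min
Wed: 7:34 AM–3:36 PM = 8 h 2 min; less 20 min break → 7 h 42 min
Thu: 6:51 AM–4:35 PM = 9 h 44 min; less 75 min break → 8 h 29 min
Fri: 7:32 AM–12:10 PM = 4 h 38 min; less 30 min break → 4 h 8 min
Sat: 6:47 AM–5:55 PM = 11 h 8 min; less 45 min break → 10 h 23 min
Sun: 11:14 AM–9:26 PM = 10 h 12 min; less 20 min break → 9 h 52 min
Total: 6 h 5 min + 9 h 35 min + 7 h 42 min + 8 h 29 min + 4 h 8 min + 10 h 23 min + 9 h 52 min = 56 h 14 min.

56 h 14 min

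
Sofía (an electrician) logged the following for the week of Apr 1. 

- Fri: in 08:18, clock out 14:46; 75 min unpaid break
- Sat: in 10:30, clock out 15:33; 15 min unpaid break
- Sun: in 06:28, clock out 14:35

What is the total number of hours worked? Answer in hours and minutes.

18 h 8 min

Fri: 08:18–14:46 = 6 h 28 min; less 75 min break → 5 h 13 min
Sat: 10:30–15:33 = 5 h 3 min; less 15 min break → 4 h 48 min
Sun: 06:28–14:35 = 8 h 7 min
Total: 5 h 13 min + 4 h 48 min + 8 h 7 min = 18 h 8 min.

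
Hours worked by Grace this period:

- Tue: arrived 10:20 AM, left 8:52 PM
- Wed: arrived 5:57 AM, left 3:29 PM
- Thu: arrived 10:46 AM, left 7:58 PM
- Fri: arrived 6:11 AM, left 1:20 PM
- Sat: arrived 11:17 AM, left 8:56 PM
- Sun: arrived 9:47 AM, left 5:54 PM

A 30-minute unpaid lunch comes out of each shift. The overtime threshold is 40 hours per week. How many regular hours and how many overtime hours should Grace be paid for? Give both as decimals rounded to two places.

Tue: 10:20 AM–8:52 PM = 10 h 32 min; less 30 min break → 10 h 2 min
Wed: 5:57 AM–3:29 PM = 9 h 32 min; less 30 min break → 9 h 2 min
Thu: 10:46 AM–7:58 PM = 9 h 12 min; less 30 min break → 8 h 42 min
Fri: 6:11 AM–1:20 PM = 7 h 9 min; less 30 min break → 6 h 39 min
Sat: 11:17 AM–8:56 PM = 9 h 39 min; less 30 min break → 9 h 9 min
Sun: 9:47 AM–5:54 PM = 8 h 7 min; less 30 min break → 7 h 37 min
Total worked: 51 h 11 min = 51.18 h.
Threshold 40 h → overtime 11 h 11 min, regular 40 h 0 min.

Regular 40.00 hours, overtime 11.18 hours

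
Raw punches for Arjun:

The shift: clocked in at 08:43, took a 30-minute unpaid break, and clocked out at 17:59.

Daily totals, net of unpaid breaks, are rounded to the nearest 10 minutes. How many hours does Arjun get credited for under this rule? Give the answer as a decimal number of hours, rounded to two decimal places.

8.83 hours

The shift: 08:43–17:59 = 9 h 16 min − 30 min = 8 h 46 min → rounds to 8 h 50 min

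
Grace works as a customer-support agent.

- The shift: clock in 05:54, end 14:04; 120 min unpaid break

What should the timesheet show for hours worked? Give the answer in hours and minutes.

6 h 10 min

The shift: 05:54–14:04 = 8 h 10 min; less 120 min break → 6 h 10 min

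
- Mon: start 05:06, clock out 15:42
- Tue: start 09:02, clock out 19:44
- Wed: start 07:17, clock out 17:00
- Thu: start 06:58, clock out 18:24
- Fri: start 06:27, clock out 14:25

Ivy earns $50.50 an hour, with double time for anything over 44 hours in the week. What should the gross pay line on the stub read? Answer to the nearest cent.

$2870.08

Mon: 05:06–15:42 = 10 h 36 min
Tue: 09:02–19:44 = 10 h 42 min
Wed: 07:17–17:00 = 9 h 43 min
Thu: 06:58–18:24 = 11 h 26 min
Fri: 06:27–14:25 = 7 h 58 min
Total worked: 50 h 25 min = 3025 min.
Regular 44 h 0 min = 2640 min at $50.50/h; overtime 6 h 25 min = 385 min at $101.00/h.
Pay = (2640 × $50.50 + 385 × $101.00) ÷ 60 = $2870.08.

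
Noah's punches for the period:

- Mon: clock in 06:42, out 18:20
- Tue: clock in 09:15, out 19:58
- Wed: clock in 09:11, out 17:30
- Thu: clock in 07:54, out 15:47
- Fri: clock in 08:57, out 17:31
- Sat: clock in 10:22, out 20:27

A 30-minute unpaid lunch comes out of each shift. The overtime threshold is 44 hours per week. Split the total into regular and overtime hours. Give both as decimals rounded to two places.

Regular 44.00 hours, overtime 10.20 hours

Mon: 06:42–18:20 = 11 h 38 min; less 30 min break → 11 h 8 min
Tue: 09:15–19:58 = 10 h 43 min; less 30 min break → 10 h 13 min
Wed: 09:11–17:30 = 8 h 19 min; less 30 min break → 7 h 49 min
Thu: 07:54–15:47 = 7 h 53 min; less 30 min break → 7 h 23 min
Fri: 08:57–17:31 = 8 h 34 min; less 30 min break → 8 h 4 min
Sat: 10:22–20:27 = 10 h 5 min; less 30 min break → 9 h 35 min
Total worked: 54 h 12 min = 54.20 h.
Threshold 44 h → overtime 10 h 12 min, regular 44 h 0 min.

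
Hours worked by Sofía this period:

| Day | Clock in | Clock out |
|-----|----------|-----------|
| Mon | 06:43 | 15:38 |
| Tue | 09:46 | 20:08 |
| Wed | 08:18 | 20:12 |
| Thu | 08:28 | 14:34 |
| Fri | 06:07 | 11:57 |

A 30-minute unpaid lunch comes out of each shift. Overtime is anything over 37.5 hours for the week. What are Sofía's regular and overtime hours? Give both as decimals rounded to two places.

Regular 37.50 hours, overtime 3.12 hours

Mon: 06:43–15:38 = 8 h 55 min; less 30 min break → 8 h 25 min
Tue: 09:46–20:08 = 10 h 22 min; less 30 min break → 9 h 52 min
Wed: 08:18–20:12 = 11 h 54 min; less 30 min break → 11 h 24 min
Thu: 08:28–14:34 = 6 h 6 min; less 30 min break → 5 h 36 min
Fri: 06:07–11:57 = 5 h 50 min; less 30 min break → 5 h 20 min
Total worked: 40 h 37 min = 40.62 h.
Threshold 37.5 h → overtime 3 h 7 min, regular 37 h 30 min.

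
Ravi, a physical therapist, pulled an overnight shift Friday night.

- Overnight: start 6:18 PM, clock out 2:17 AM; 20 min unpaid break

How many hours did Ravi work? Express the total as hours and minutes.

7 h 39 min

Overnight: 6:18 PM → midnight = 5 h 42 min; midnight → 2:17 AM = 2 h 17 min; span 7 h 59 min; less 20 min break → 7 h 39 min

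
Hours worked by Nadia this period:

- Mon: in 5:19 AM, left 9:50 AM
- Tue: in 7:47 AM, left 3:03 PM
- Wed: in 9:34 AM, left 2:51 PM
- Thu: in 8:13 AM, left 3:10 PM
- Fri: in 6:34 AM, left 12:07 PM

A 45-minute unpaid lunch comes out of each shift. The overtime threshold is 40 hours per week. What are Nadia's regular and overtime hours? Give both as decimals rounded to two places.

Regular 25.82 hours, overtime 0.00 hours

Mon: 5:19 AM–9:50 AM = 4 h 31 min; less 45 min break → 3 h 46 min
Tue: 7:47 AM–3:03 PM = 7 h 16 min; less 45 min break → 6 h 31 min
Wed: 9:34 AM–2:51 PM = 5 h 17 min; less 45 min break → 4 h 32 min
Thu: 8:13 AM–3:10 PM = 6 h 57 min; less 45 min break → 6 h 12 min
Fri: 6:34 AM–12:07 PM = 5 h 33 min; less 45 min break → 4 h 48 min
Total worked: 25 h 49 min = 25.82 h.
Threshold 40 h → overtime 0 h 0 min, regular 25 h 49 min.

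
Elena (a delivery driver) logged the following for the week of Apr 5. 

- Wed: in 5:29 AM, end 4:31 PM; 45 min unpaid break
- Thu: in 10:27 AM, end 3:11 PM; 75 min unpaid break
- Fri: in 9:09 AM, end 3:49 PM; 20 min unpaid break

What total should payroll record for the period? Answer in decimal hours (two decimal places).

20.10 hours

Wed: 5:29 AM–4:31 PM = 11 h 2 min; less 45 min break → 10 h 17 min
Thu: 10:27 AM–3:11 PM = 4 h 44 min; less 75 min break → 3 h 29 min
Fri: 9:09 AM–3:49 PM = 6 h 40 min; less 20 min break → 6 h 20 min
Total: 10 h 17 min + 3 h 29 min + 6 h 20 min = 20 h 6 min.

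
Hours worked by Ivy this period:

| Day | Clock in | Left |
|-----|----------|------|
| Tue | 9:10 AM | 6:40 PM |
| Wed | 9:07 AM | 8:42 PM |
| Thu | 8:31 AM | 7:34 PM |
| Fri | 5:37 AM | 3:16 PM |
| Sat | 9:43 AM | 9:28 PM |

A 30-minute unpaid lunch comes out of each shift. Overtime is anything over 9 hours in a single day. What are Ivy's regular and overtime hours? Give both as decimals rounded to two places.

Tue: 9:10 AM–6:40 PM = 9 h 30 min; less 30 min break → 9 h 0 min
Wed: 9:07 AM–8:42 PM = 11 h 35 min; less 30 min break → 11 h 5 min
Thu: 8:31 AM–7:34 PM = 11 h 3 min; less 30 min break → 10 h 33 min
Fri: 5:37 AM–3:16 PM = 9 h 39 min; less 30 min break → 9 h 9 min
Sat: 9:43 AM–9:28 PM = 11 h 45 min; less 30 min break → 11 h 15 min
Tue reg 9 h 0 min / OT 0 h 0 min; Wed reg 9 h 0 min / OT 2 h 5 min; Thu reg 9 h 0 min / OT 1 h 33 min; Fri reg 9 h 0 min / OT 0 h 9 min; Sat reg 9 h 0 min / OT 2 h 15 min.
Totals: regular 45 h 0 min, overtime 6 h 2 min.

Regular 45.00 hours, overtime 6.03 hours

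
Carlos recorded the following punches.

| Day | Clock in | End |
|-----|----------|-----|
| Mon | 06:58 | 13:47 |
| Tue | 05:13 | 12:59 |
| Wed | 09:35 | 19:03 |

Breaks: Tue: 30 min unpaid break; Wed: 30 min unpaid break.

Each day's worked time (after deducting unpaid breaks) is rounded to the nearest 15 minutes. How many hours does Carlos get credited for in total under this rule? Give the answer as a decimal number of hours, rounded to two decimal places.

23.00 hours

Mon: 06:58–13:47 = 6 h 49 min → rounds to 6 h 45 min
Tue: 05:13–12:59 = 7 h 46 min − 30 min = 7 h 16 min → rounds to 7 h 15 min
Wed: 09:35–19:03 = 9 h 28 min − 30 min = 8 h 58 min → rounds to 9 h 0 min
Total credited: 23 h 0 min.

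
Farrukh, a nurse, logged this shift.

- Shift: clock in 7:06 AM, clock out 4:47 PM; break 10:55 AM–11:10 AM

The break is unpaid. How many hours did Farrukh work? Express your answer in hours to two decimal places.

9.43 hours

Shift: 7:06 AM–4:47 PM = 9 h 41 min; less 15 min break → 9 h 26 min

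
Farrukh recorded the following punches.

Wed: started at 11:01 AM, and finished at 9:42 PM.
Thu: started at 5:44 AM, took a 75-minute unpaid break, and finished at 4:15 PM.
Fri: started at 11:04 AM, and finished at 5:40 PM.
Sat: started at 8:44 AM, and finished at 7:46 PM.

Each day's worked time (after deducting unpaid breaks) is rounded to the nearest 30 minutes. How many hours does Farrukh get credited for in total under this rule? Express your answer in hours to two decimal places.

37.50 hours

Wed: 11:01 AM–9:42 PM = 10 h 41 min → rounds to 10 h 30 min
Thu: 5:44 AM–4:15 PM = 10 h 31 min − 75 min = 9 h 16 min → rounds to 9 h 30 min
Fri: 11:04 AM–5:40 PM = 6 h 36 min → rounds to 6 h 30 min
Sat: 8:44 AM–7:46 PM = 11 h 2 min → rounds to 11 h 0 min
Total credited: 37 h 30 min.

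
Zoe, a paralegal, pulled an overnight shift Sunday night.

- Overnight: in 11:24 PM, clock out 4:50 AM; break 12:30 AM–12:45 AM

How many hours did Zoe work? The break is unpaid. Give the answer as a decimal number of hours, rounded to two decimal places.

5.18 hours

Overnight: 11:24 PM → midnight = 0 h 36 min; midnight → 4:50 AM = 4 h 50 min; span 5 h 26 min; less 15 min break → 5 h 11 min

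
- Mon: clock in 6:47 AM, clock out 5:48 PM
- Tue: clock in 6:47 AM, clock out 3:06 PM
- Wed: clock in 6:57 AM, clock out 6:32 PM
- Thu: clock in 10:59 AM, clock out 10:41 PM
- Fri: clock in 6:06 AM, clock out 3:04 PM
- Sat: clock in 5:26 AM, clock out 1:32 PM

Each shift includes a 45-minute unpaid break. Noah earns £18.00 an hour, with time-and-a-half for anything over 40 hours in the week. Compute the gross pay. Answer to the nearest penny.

£1129.95

Mon: 6:47 AM–5:48 PM = 11 h 1 min; less 45 min break → 10 h 16 min
Tue: 6:47 AM–3:06 PM = 8 h 19 min; less 45 min break → 7 h 34 min
Wed: 6:57 AM–6:32 PM = 11 h 35 min; less 45 min break → 10 h 50 min
Thu: 10:59 AM–10:41 PM = 11 h 42 min; less 45 min break → 10 h 57 min
Fri: 6:06 AM–3:04 PM = 8 h 58 min; less 45 min break → 8 h 13 min
Sat: 5:26 AM–1:32 PM = 8 h 6 min; less 45 min break → 7 h 21 min
Total worked: 55 h 11 min = 3311 min.
Regular 40 h 0 min = 2400 min at £18.00/h; overtime 15 h 11 min = 911 min at £27.00/h.
Pay = (2400 × £18.00 + 911 × £27.00) ÷ 60 = £1129.95.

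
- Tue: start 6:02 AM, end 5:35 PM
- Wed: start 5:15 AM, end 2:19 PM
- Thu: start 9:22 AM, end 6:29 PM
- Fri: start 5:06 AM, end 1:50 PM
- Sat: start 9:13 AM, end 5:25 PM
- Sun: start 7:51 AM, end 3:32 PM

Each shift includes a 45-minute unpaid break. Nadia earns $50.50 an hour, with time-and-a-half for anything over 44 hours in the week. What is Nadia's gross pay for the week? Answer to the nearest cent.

Tue: 6:02 AM–5:35 PM = 11 h 33 min; less 45 min break → 10 h 48 min
Wed: 5:15 AM–2:19 PM = 9 h 4 min; less 45 min break → 8 h 19 min
Thu: 9:22 AM–6:29 PM = 9 h 7 min; less 45 min break → 8 h 22 min
Fri: 5:06 AM–1:50 PM = 8 h 44 min; less 45 min break → 7 h 59 min
Sat: 9:13 AM–5:25 PM = 8 h 12 min; less 45 min break → 7 h 27 min
Sun: 7:51 AM–3:32 PM = 7 h 41 min; less 45 min break → 6 h 56 min
Total worked: 49 h 51 min = 2991 min.
Regular 44 h 0 min = 2640 min at $50.50/h; overtime 5 h 51 min = 351 min at $75.75/h.
Pay = (2640 × $50.50 + 351 × $75.75) ÷ 60 = $2665.14.

$2665.14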